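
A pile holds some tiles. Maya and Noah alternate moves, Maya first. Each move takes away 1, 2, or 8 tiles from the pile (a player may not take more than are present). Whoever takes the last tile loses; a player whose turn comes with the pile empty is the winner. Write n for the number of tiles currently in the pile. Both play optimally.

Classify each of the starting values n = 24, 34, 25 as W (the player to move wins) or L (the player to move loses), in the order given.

24: W, 34: L, 25: L

Build the W/L table. Terminal = W. A non-terminal position is W if it has a move to some L; otherwise it is L.
n=0: no move; the opponent has just taken the last tile and therefore loses → W
n=1: only reaches 0(W), which is W → L
n=2: reaches L-position 1 → W
n=3: reaches L-position 1 → W
n=4: only reaches 3(W), 2(W), all W → L
n=5: reaches L-position 4 → W
n=6: reaches L-position 4 → W
n=7: only reaches 6(W), 5(W), all W → L
n=8: reaches L-position 7 → W
n=9: reaches L-position 7 → W
n=10: only reaches 9(W), 8(W), 2(W), all W → L
n=11: reaches L-position 10 → W
n=12: reaches L-position 10 → W
n=13: only reaches 12(W), 11(W), 5(W), all W → L
n=14: reaches L-position 13 → W
n=15: reaches L-position 13 → W
n=16: only reaches 15(W), 14(W), 8(W), all W → L
n=17: reaches L-position 16 → W
n=18: reaches L-position 16 → W
n=19: only reaches 18(W), 17(W), 11(W), all W → L
n=20: reaches L-position 19 → W
n=21: reaches L-position 19 → W
n=22: only reaches 21(W), 20(W), 14(W), all W → L
n=23: reaches L-position 22 → W
n=24: reaches L-position 22 → W
n=25: only reaches 24(W), 23(W), 17(W), all W → L
n=26: reaches L-position 25 → W
n=27: reaches L-position 25 → W
n=28: only reaches 27(W), 26(W), 20(W), all W → L
n=29: reaches L-position 28 → W
n=30: reaches L-position 28 → W
n=31: only reaches 30(W), 29(W), 23(W), all W → L
n=32: reaches L-position 31 → W
n=33: reaches L-position 31 → W
n=34: only reaches 33(W), 32(W), 26(W), all W → L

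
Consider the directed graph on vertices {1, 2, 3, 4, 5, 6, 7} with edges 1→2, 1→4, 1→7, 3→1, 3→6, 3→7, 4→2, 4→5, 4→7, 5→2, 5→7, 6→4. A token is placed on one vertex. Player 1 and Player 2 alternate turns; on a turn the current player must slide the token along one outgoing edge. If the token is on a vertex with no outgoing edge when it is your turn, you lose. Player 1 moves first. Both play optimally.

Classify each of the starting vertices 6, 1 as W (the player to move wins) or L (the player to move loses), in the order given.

6: L, 1: W

Use the standard recursion: the mover loses at a terminal position; elsewhere, the mover wins exactly when some move hands the opponent an L position.
Every edge goes from a vertex to one that appears earlier in the order 7, 2, 5, 4, 1, 6, 3, so processing vertices in that order labels each vertex after all of its successors.
7: no outgoing edge → L
2: no outgoing edge → L
5: can move to 2, which is L ⇒ W
4: can move to 2, which is L ⇒ W
1: can move to 2, which is L ⇒ W
6: the only move is to 4(W), a W ⇒ L
3: can move to 6, which is L ⇒ W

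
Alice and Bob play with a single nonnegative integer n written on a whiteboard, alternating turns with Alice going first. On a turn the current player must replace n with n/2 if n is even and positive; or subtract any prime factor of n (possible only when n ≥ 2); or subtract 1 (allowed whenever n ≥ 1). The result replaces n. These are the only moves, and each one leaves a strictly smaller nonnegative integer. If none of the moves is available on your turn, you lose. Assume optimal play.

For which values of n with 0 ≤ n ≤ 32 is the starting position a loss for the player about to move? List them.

0, 4, 9, 14, 20, 24, 30

Build the W/L table. Terminal = L. A non-terminal position is W if it has a move to some L; otherwise it is L.
n=0: no move → L
n=1: reaches L-position 0 → W
n=2: reaches L-position 0 → W
n=3: reaches L-position 0 → W
n=4: only reaches 2(W), 3(W), all W → L
n=5: reaches L-position 0 → W
n=6: reaches L-position 4 → W
n=7: reaches L-position 0 → W
n=8: reaches L-position 4 → W
n=9: only reaches 6(W), 8(W), all W → L
n=10: reaches L-position 9 → W
n=11: reaches L-position 0 → W
n=12: reaches L-position 9 → W
n=13: reaches L-position 0 → W
n=14: only reaches 7(W), 12(W), 13(W), all W → L
n=15: reaches L-position 14 → W
n=16: reaches L-position 14 → W
n=17: reaches L-position 0 → W
n=18: reaches L-position 9 → W
n=19: reaches L-position 0 → W
n=20: only reaches 10(W), 15(W), 18(W), 19(W), all W → L
n=21: reaches L-position 14 → W
n=22: reaches L-position 20 → W
n=23: reaches L-position 0 → W
n=24: only reaches 12(W), 21(W), 22(W), 23(W), all W → L
n=25: reaches L-position 20 → W
n=26: reaches L-position 24 → W
n=27: reaches L-position 24 → W
n=28: reaches L-position 14 → W
n=29: reaches L-position 0 → W
n=30: only reaches 15(W), 25(W), 27(W), 28(W), 29(W), all W → L
n=31: reaches L-position 0 → W
n=32: reaches L-position 30 → W
The losing starting values of n are exactly the entries labelled L in this table (7 of them).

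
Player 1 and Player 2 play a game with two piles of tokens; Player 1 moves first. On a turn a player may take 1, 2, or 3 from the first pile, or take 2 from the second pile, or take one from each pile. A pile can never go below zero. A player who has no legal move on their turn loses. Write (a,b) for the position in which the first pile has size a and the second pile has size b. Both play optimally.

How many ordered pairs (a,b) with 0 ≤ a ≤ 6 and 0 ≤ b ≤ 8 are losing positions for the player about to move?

Classify positions by backward induction: terminal positions (no move available) are L. From any other position, the mover wins iff some move reaches an L.
Every move lowers a or b (never raises either), so fill the grid row by row in increasing a, and left to right within a row: each cell's successors are then already labelled.
      b=0  b=1  b=2  b=3  b=4  b=5  b=6  b=7  b=8
a=0:    L    L    W    W    L    L    W    W    L
a=1:    W    W    W    L    W    W    W    L    W
a=2:    W    W    L    W    W    W    L    W    W
a=3:    W    W    W    W    W    W    W    W    W
a=4:    L    L    W    W    L    L    W    W    L
a=5:    W    W    W    L    W    W    W    L    W
a=6:    W    W    L    W    W    W    L    W    W
Cells with no legal move (terminal, hence L): (0,0), (0,1).
The remaining L cells, each justified by listing all of its moves:
(0,4): L (sole option (0,2)(W) is W)
(0,5): L (sole option (0,3)(W) is W)
(0,8): L (sole option (0,6)(W) is W)
(1,3): L (options (0,3)(W), (1,1)(W), (0,2)(W) are all W)
(1,7): L (options (0,7)(W), (1,5)(W), (0,6)(W) are all W)
(2,2): L (options (1,2)(W), (0,2)(W), (2,0)(W), (1,1)(W) are all W)
(2,6): L (options (1,6)(W), (0,6)(W), (2,4)(W), (1,5)(W) are all W)
(4,0): L (options (3,0)(W), (2,0)(W), (1,0)(W) are all W)
(4,1): L (options (3,1)(W), (2,1)(W), (1,1)(W), (3,0)(W) are all W)
(4,4): L (options (3,4)(W), (2,4)(W), (1,4)(W), (4,2)(W), (3,3)(W) are all W)
(4,5): L (options (3,5)(W), (2,5)(W), (1,5)(W), (4,3)(W), (3,4)(W) are all W)
(4,8): L (options (3,8)(W), (2,8)(W), (1,8)(W), (4,6)(W), (3,7)(W) are all W)
(5,3): L (options (4,3)(W), (3,3)(W), (2,3)(W), (5,1)(W), (4,2)(W) are all W)
(5,7): L (options (4,7)(W), (3,7)(W), (2,7)(W), (5,5)(W), (4,6)(W) are all W)
(6,2): L (options (5,2)(W), (4,2)(W), (3,2)(W), (6,0)(W), (5,1)(W) are all W)
(6,6): L (options (5,6)(W), (4,6)(W), (3,6)(W), (6,4)(W), (5,5)(W) are all W)
Every other cell has at least one move into one of the L cells above, so it is W.
L cells per row: a=0: 5, a=1: 2, a=2: 2, a=3: 0, a=4: 5, a=5: 2, a=6: 2; total 18.

18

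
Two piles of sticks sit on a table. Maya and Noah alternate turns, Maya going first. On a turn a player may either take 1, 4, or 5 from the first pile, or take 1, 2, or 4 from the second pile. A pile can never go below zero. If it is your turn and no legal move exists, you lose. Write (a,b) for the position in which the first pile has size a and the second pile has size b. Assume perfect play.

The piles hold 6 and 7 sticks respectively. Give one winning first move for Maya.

Move to (1,7).

Classify positions by backward induction: terminal positions (no move available) are L. From any other position, the mover wins iff some move reaches an L.
No move ever increases a pile, so every position that can arise here has a ≤ 6 and b ≤ 7; it is enough to label the cells with 0 ≤ a ≤ 6 and 0 ≤ b ≤ 7.
Every move lowers a or b (never raises either), so fill the grid row by row in increasing a, and left to right within a row: each cell's successors are then already labelled.
      b=0  b=1  b=2  b=3  b=4  b=5  b=6  b=7
a=0:    L    W    W    L    W    W    L    W
a=1:    W    L    W    W    L    W    W    L
a=2:    L    W    W    L    W    W    L    W
a=3:    W    L    W    W    L    W    W    L
a=4:    W    W    L    W    W    L    W    W
a=5:    W    W    W    W    W    W    W    W
a=6:    W    W    L    W    W    L    W    W
Cells with no legal move (terminal, hence L): (0,0).
The remaining L cells, each justified by listing all of its moves:
(0,3): L (options (0,2)(W), (0,1)(W) are all W)
(0,6): L (options (0,5)(W), (0,4)(W), (0,2)(W) are all W)
(1,1): L (options (0,1)(W), (1,0)(W) are all W)
(1,4): L (options (0,4)(W), (1,3)(W), (1,2)(W), (1,0)(W) are all W)
(1,7): L (options (0,7)(W), (1,6)(W), (1,5)(W), (1,3)(W) are all W)
(2,0): L (sole option (1,0)(W) is W)
(2,3): L (options (1,3)(W), (2,2)(W), (2,1)(W) are all W)
(2,6): L (options (1,6)(W), (2,5)(W), (2,4)(W), (2,2)(W) are all W)
(3,1): L (options (2,1)(W), (3,0)(W) are all W)
(3,4): L (options (2,4)(W), (3,3)(W), (3,2)(W), (3,0)(W) are all W)
(3,7): L (options (2,7)(W), (3,6)(W), (3,5)(W), (3,3)(W) are all W)
(4,2): L (options (3,2)(W), (0,2)(W), (4,1)(W), (4,0)(W) are all W)
(4,5): L (options (3,5)(W), (0,5)(W), (4,4)(W), (4,3)(W), (4,1)(W) are all W)
(6,2): L (options (5,2)(W), (2,2)(W), (1,2)(W), (6,1)(W), (6,0)(W) are all W)
(6,5): L (options (5,5)(W), (2,5)(W), (1,5)(W), (6,4)(W), (6,3)(W), (6,1)(W) are all W)
Every other cell has at least one move into one of the L cells above, so it is W.
From (6,7), the L positions reachable in one move are: (1,7), (6,5). Any move reaching one of these is winning.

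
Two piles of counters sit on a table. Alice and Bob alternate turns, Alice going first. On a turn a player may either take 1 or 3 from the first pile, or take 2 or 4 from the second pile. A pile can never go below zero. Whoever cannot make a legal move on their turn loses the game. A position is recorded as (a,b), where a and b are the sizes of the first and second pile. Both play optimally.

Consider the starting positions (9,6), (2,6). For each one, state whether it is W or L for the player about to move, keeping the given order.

(9,6): W, (2,6): L

Build the W/L table. Terminal = L. A non-terminal position is W if it has a move to some L; otherwise it is L.
No move ever increases a pile, so every position that can arise here has a ≤ 9 and b ≤ 6; it is enough to label the cells with 0 ≤ a ≤ 9 and 0 ≤ b ≤ 6.
Every move lowers a or b (never raises either), so fill the grid row by row in increasing a, and left to right within a row: each cell's successors are then already labelled.
      b=0  b=1  b=2  b=3  b=4  b=5  b=6
a=0:    L    L    W    W    W    W    L
a=1:    W    W    L    L    W    W    W
a=2:    L    L    W    W    W    W    L
a=3:    W    W    L    L    W    W    W
a=4:    L    L    W    W    W    W    L
a=5:    W    W    L    L    W    W    W
a=6:    L    L    W    W    W    W    L
a=7:    W    W    L    L    W    W    W
a=8:    L    L    W    W    W    W    L
a=9:    W    W    L    L    W    W    W
Cells with no legal move (terminal, hence L): (0,0), (0,1).
The remaining L cells, each justified by listing all of its moves:
(0,6): →(0,4)(W), (0,2)(W) — all W, so L
(1,2): →(0,2)(W), (1,0)(W) — all W, so L
(1,3): →(0,3)(W), (1,1)(W) — all W, so L
(2,0): →(1,0)(W) only, which is W, so L
(2,1): →(1,1)(W) only, which is W, so L
(2,6): →(1,6)(W), (2,4)(W), (2,2)(W) — all W, so L
(3,2): →(2,2)(W), (0,2)(W), (3,0)(W) — all W, so L
(3,3): →(2,3)(W), (0,3)(W), (3,1)(W) — all W, so L
(4,0): →(3,0)(W), (1,0)(W) — all W, so L
(4,1): →(3,1)(W), (1,1)(W) — all W, so L
(4,6): →(3,6)(W), (1,6)(W), (4,4)(W), (4,2)(W) — all W, so L
(5,2): →(4,2)(W), (2,2)(W), (5,0)(W) — all W, so L
(5,3): →(4,3)(W), (2,3)(W), (5,1)(W) — all W, so L
(6,0): →(5,0)(W), (3,0)(W) — all W, so L
(6,1): →(5,1)(W), (3,1)(W) — all W, so L
(6,6): →(5,6)(W), (3,6)(W), (6,4)(W), (6,2)(W) — all W, so L
(7,2): →(6,2)(W), (4,2)(W), (7,0)(W) — all W, so L
(7,3): →(6,3)(W), (4,3)(W), (7,1)(W) — all W, so L
(8,0): →(7,0)(W), (5,0)(W) — all W, so L
(8,1): →(7,1)(W), (5,1)(W) — all W, so L
(8,6): →(7,6)(W), (5,6)(W), (8,4)(W), (8,2)(W) — all W, so L
(9,2): →(8,2)(W), (6,2)(W), (9,0)(W) — all W, so L
(9,3): →(8,3)(W), (6,3)(W), (9,1)(W) — all W, so L
Every other cell has at least one move into one of the L cells above, so it is W.
(9,6): the move to (8,6) reaches an L cell, so W
(2,6): one of the L cells justified above, so L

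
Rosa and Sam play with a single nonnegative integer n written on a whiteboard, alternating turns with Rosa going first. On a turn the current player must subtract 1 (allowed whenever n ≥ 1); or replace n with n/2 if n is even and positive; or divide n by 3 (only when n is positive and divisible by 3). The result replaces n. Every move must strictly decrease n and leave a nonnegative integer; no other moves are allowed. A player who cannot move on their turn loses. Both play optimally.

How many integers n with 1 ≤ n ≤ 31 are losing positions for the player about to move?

12

Positions with no move are L. A position that does have a move is losing for the player to move precisely when every available move leads to a winning position for the opponent. Fill in the labels:
n=0: no move → L
n=1: reaches L-position 0 → W
n=2: only reaches 1(W), which is W → L
n=3: reaches L-position 2 → W
n=4: reaches L-position 2 → W
n=5: only reaches 4(W), which is W → L
n=6: reaches L-position 2 → W
n=7: only reaches 6(W), which is W → L
n=8: reaches L-position 7 → W
n=9: only reaches 3(W), 8(W), all W → L
n=10: reaches L-position 5 → W
n=11: only reaches 10(W), which is W → L
n=12: reaches L-position 11 → W
n=13: only reaches 12(W), which is W → L
n=14: reaches L-position 7 → W
n=15: reaches L-position 5 → W
n=16: only reaches 8(W), 15(W), all W → L
n=17: reaches L-position 16 → W
n=18: reaches L-position 9 → W
n=19: only reaches 18(W), which is W → L
n=20: reaches L-position 19 → W
n=21: reaches L-position 7 → W
n=22: reaches L-position 11 → W
n=23: only reaches 22(W), which is W → L
n=24: reaches L-position 23 → W
n=25: only reaches 24(W), which is W → L
n=26: reaches L-position 13 → W
n=27: reaches L-position 9 → W
n=28: only reaches 14(W), 27(W), all W → L
n=29: reaches L-position 28 → W
n=30: only reaches 10(W), 15(W), 29(W), all W → L
n=31: reaches L-position 30 → W
L entries with 1 ≤ n ≤ 31 (n=0 is outside the asked range and is not counted): n = 2, 5, 7, 9, 11, 13, 16, 19, 23, 25, 28, 30; that makes 12.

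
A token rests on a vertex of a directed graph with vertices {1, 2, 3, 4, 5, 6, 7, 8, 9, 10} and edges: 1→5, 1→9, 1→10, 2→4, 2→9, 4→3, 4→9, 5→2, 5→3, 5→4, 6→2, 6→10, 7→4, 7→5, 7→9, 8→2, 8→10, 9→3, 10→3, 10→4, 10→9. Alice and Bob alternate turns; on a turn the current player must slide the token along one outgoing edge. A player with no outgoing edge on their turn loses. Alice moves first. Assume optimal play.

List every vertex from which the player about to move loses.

Use the standard recursion: the mover loses at a terminal position; elsewhere, the mover wins exactly when some move hands the opponent an L position.
Every edge goes from a vertex to one that appears earlier in the order 3, 9, 4, 2, 10, 5, 1, 7, 6, 8, so processing vertices in that order labels each vertex after all of its successors.
3: no outgoing edge → L
9: reaches L-position 3 → W
4: reaches L-position 3 → W
2: only reaches 4(W), 9(W), all W → L
10: reaches L-position 3 → W
5: reaches L-position 2 → W
1: only reaches 5(W), 10(W), 9(W), all W → L
7: only reaches 5(W), 4(W), 9(W), all W → L
6: reaches L-position 2 → W
8: reaches L-position 2 → W
Reading off the rows marked L gives the requested list; there are 4 such vertices.

1, 2, 3, 7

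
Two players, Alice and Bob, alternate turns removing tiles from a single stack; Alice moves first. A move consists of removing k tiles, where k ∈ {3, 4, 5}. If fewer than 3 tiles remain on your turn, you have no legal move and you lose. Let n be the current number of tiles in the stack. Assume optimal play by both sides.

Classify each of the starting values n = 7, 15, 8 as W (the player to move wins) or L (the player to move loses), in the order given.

7: W, 15: W, 8: L

Label each position W (a win for the player to move) or L (a loss). A position with no legal move is L; any other position is W exactly when some move reaches an L, and L when every move reaches a W.
n=0: no move → L
n=1: no move → L
n=2: no move → L
n=3: can move to 0, which is L ⇒ W
n=4: can move to 1, which is L ⇒ W
n=5: can move to 2, which is L ⇒ W
n=6: can move to 2, which is L ⇒ W
n=7: can move to 2, which is L ⇒ W
n=8: moves to 5(W), 4(W), 3(W); every one is W ⇒ L
n=9: moves to 6(W), 5(W), 4(W); every one is W ⇒ L
n=10: moves to 7(W), 6(W), 5(W); every one is W ⇒ L
n=11: can move to 8, which is L ⇒ W
n=12: can move to 9, which is L ⇒ W
n=13: can move to 10, which is L ⇒ W
n=14: can move to 10, which is L ⇒ W
n=15: can move to 10, which is L ⇒ W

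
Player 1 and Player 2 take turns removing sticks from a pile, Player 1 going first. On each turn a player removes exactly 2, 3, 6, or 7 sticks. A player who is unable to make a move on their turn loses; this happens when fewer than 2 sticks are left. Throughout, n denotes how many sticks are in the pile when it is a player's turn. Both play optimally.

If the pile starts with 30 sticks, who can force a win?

Player 1 wins.

Work bottom-up. With no move the player to move loses. Otherwise the position is W if at least one move leads to an L position for the opponent, and L if every move leads to a W.
n=0: no move → L
n=1: no move → L
n=2: W (go to 0, an L position)
n=3: W (go to 1, an L position)
n=4: W (go to 1, an L position)
n=5: L (options 3(W), 2(W) are all W)
n=6: W (go to 0, an L position)
n=7: W (go to 5, an L position)
n=8: W (go to 5, an L position)
n=9: L (options 7(W), 6(W), 3(W), 2(W) are all W)
n=10: L (options 8(W), 7(W), 4(W), 3(W) are all W)
n=11: W (go to 9, an L position)
n=12: W (go to 10, an L position)
n=13: W (go to 10, an L position)
n=14: L (options 12(W), 11(W), 8(W), 7(W) are all W)
n=15: W (go to 9, an L position)
n=16: W (go to 14, an L position)
n=17: W (go to 14, an L position)
n=18: L (options 16(W), 15(W), 12(W), 11(W) are all W)
n=19: L (options 17(W), 16(W), 13(W), 12(W) are all W)
n=20: W (go to 18, an L position)
n=21: W (go to 19, an L position)
n=22: W (go to 19, an L position)
n=23: L (options 21(W), 20(W), 17(W), 16(W) are all W)
n=24: W (go to 18, an L position)
n=25: W (go to 23, an L position)
n=26: W (go to 23, an L position)
n=27: L (options 25(W), 24(W), 21(W), 20(W) are all W)
n=28: L (options 26(W), 25(W), 22(W), 21(W) are all W)
n=29: W (go to 27, an L position)
n=30: W (go to 28, an L position)
From 30 Player 1 can remove 2, leaving 28, reaching an L position.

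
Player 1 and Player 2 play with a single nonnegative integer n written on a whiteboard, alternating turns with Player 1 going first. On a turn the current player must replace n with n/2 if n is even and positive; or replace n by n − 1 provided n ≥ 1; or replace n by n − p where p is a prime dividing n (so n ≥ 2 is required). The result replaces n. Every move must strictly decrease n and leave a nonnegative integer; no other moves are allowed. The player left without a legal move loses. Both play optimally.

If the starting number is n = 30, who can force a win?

Classify positions by backward induction: terminal positions (no move available) are L. From any other position, the mover wins iff some move reaches an L.
n=0: no move → L
n=1: W (go to 0, an L position)
n=2: W (go to 0, an L position)
n=3: W (go to 0, an L position)
n=4: L (options 2(W), 3(W) are all W)
n=5: W (go to 0, an L position)
n=6: W (go to 4, an L position)
n=7: W (go to 0, an L position)
n=8: W (go to 4, an L position)
n=9: L (options 6(W), 8(W) are all W)
n=10: W (go to 9, an L position)
n=11: W (go to 0, an L position)
n=12: W (go to 9, an L position)
n=13: W (go to 0, an L position)
n=14: L (options 7(W), 12(W), 13(W) are all W)
n=15: W (go to 14, an L position)
n=16: W (go to 14, an L position)
n=17: W (go to 0, an L position)
n=18: W (go to 9, an L position)
n=19: W (go to 0, an L position)
n=20: L (options 10(W), 15(W), 18(W), 19(W) are all W)
n=21: W (go to 14, an L position)
n=22: W (go to 20, an L position)
n=23: W (go to 0, an L position)
n=24: L (options 12(W), 21(W), 22(W), 23(W) are all W)
n=25: W (go to 20, an L position)
n=26: W (go to 24, an L position)
n=27: W (go to 24, an L position)
n=28: W (go to 14, an L position)
n=29: W (go to 0, an L position)
n=30: L (options 15(W), 25(W), 27(W), 28(W), 29(W) are all W)
Every move from 30 reaches a W position, so the mover loses.

Player 2 wins.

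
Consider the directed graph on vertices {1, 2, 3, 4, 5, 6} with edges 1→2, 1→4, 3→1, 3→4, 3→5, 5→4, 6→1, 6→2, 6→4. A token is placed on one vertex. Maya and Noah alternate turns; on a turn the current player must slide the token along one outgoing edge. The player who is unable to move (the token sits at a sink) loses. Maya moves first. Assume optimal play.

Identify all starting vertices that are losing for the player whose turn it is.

2, 4

Label each position W (a win for the player to move) or L (a loss). A position with no legal move is L; any other position is W exactly when some move reaches an L, and L when every move reaches a W.
Every edge goes from a vertex to one that appears earlier in the order 2, 4, 1, 5, 3, 6, so processing vertices in that order labels each vertex after all of its successors.
2: no outgoing edge → L
4: no outgoing edge → L
1: →4(L), so W
5: →4(L), so W
3: →4(L), so W
6: →4(L), so W
Reading off the rows marked L gives the requested list; there are 2 such vertices.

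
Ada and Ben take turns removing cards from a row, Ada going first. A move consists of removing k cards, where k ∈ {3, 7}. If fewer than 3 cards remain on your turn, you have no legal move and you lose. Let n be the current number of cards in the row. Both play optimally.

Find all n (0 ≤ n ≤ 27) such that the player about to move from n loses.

Work bottom-up. With no move the player to move loses. Otherwise the position is W if at least one move leads to an L position for the opponent, and L if every move leads to a W.
n=0: no move → L
n=1: no move → L
n=2: no move → L
n=3: →0(L), so W
n=4: →1(L), so W
n=5: →2(L), so W
n=6: →3(W) only, which is W, so L
n=7: →0(L), so W
n=8: →1(L), so W
n=9: →6(L), so W
n=10: →7(W), 3(W) — all W, so L
n=11: →8(W), 4(W) — all W, so L
n=12: →9(W), 5(W) — all W, so L
n=13: →10(L), so W
n=14: →11(L), so W
n=15: →12(L), so W
n=16: →13(W), 9(W) — all W, so L
n=17: →10(L), so W
n=18: →11(L), so W
n=19: →16(L), so W
n=20: →17(W), 13(W) — all W, so L
n=21: →18(W), 14(W) — all W, so L
n=22: →19(W), 15(W) — all W, so L
n=23: →20(L), so W
n=24: →21(L), so W
n=25: →22(L), so W
n=26: →23(W), 19(W) — all W, so L
n=27: →20(L), so W
Reading off the rows marked L gives the requested list; there are 12 such values of n.

0, 1, 2, 6, 10, 11, 12, 16, 20, 21, 22, 26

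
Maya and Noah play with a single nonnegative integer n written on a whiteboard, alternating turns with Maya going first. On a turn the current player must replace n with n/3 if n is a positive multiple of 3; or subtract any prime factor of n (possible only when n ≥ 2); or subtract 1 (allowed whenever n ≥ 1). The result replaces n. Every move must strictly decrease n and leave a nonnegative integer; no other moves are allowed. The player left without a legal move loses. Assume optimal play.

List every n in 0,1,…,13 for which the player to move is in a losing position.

0, 4, 8

Work bottom-up. With no move the player to move loses. Otherwise the position is W if at least one move leads to an L position for the opponent, and L if every move leads to a W.
n=0: no move → L
n=1: can move to 0, which is L ⇒ W
n=2: can move to 0, which is L ⇒ W
n=3: can move to 0, which is L ⇒ W
n=4: moves to 2(W), 3(W); every one is W ⇒ L
n=5: can move to 0, which is L ⇒ W
n=6: can move to 4, which is L ⇒ W
n=7: can move to 0, which is L ⇒ W
n=8: moves to 6(W), 7(W); every one is W ⇒ L
n=9: can move to 8, which is L ⇒ W
n=10: can move to 8, which is L ⇒ W
n=11: can move to 0, which is L ⇒ W
n=12: can move to 4, which is L ⇒ W
n=13: can move to 0, which is L ⇒ W
Reading off the rows marked L gives the requested list; there are 3 such values of n.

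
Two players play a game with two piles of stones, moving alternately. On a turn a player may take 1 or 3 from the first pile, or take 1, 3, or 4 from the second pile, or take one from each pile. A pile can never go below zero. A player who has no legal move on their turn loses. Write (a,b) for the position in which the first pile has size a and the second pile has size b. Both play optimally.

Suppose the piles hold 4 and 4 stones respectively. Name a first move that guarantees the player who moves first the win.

Build the W/L table. Terminal = L. A non-terminal position is W if it has a move to some L; otherwise it is L.
No move ever increases a pile, so every position that can arise here has a ≤ 4 and b ≤ 4; it is enough to label the cells with 0 ≤ a ≤ 4 and 0 ≤ b ≤ 4.
Every move lowers a or b (never raises either), so fill the grid row by row in increasing a, and left to right within a row: each cell's successors are then already labelled.
      b=0  b=1  b=2  b=3  b=4
a=0:    L    W    L    W    W
a=1:    W    W    W    W    L
a=2:    L    W    L    W    W
a=3:    W    W    W    W    L
a=4:    L    W    L    W    W
Cells with no legal move (terminal, hence L): (0,0).
The remaining L cells, each justified by listing all of its moves:
(0,2): only reaches (0,1)(W), which is W → L
(1,4): only reaches (0,4)(W), (1,3)(W), (1,1)(W), (1,0)(W), (0,3)(W), all W → L
(2,0): only reaches (1,0)(W), which is W → L
(2,2): only reaches (1,2)(W), (2,1)(W), (1,1)(W), all W → L
(3,4): only reaches (2,4)(W), (0,4)(W), (3,3)(W), (3,1)(W), (3,0)(W), (2,3)(W), all W → L
(4,0): only reaches (3,0)(W), (1,0)(W), all W → L
(4,2): only reaches (3,2)(W), (1,2)(W), (4,1)(W), (3,1)(W), all W → L
Every other cell has at least one move into one of the L cells above, so it is W.
From (4,4), the L positions reachable in one move are: (3,4), (1,4), (4,0). Any move reaching one of these is winning.

Move to (3,4).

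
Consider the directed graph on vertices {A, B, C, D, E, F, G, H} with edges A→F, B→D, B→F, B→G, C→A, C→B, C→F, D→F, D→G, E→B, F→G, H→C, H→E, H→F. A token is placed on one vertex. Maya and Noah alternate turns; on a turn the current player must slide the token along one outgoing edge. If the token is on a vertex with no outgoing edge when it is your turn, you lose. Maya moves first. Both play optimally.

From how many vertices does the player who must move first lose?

Build the W/L table. Terminal = L. A non-terminal position is W if it has a move to some L; otherwise it is L.
Every edge goes from a vertex to one that appears earlier in the order G, F, D, A, B, C, E, H, so processing vertices in that order labels each vertex after all of its successors.
G: no outgoing edge → L
F: →G(L), so W
D: →G(L), so W
A: →F(W) only, which is W, so L
B: →G(L), so W
C: →A(L), so W
E: →B(W) only, which is W, so L
H: →E(L), so W
The L vertices are A, E, G; that is 3 in all.

3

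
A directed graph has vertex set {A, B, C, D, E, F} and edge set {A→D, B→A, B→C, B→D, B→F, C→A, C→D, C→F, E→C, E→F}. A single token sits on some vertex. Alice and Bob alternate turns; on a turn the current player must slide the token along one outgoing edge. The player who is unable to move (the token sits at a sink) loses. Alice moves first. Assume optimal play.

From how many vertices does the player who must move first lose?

2

Label each position W (a win for the player to move) or L (a loss). A position with no legal move is L; any other position is W exactly when some move reaches an L, and L when every move reaches a W.
Every edge goes from a vertex to one that appears earlier in the order F, D, A, C, B, E, so processing vertices in that order labels each vertex after all of its successors.
F: no outgoing edge → L
D: no outgoing edge → L
A: can move to D, which is L ⇒ W
C: can move to D, which is L ⇒ W
B: can move to D, which is L ⇒ W
E: can move to F, which is L ⇒ W
The L vertices are D, F; that is 2 in all.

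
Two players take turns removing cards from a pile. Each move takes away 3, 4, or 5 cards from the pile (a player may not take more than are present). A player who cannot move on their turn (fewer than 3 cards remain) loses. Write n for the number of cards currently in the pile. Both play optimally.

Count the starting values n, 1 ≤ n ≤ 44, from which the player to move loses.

17

Classify positions by backward induction: terminal positions (no move available) are L. From any other position, the mover wins iff some move reaches an L.
n=0: no move → L
n=1: no move → L
n=2: no move → L
n=3: W (go to 0, an L position)
n=4: W (go to 1, an L position)
n=5: W (go to 2, an L position)
n=6: W (go to 2, an L position)
n=7: W (go to 2, an L position)
n=8: L (options 5(W), 4(W), 3(W) are all W)
n=9: L (options 6(W), 5(W), 4(W) are all W)
n=10: L (options 7(W), 6(W), 5(W) are all W)
n=11: W (go to 8, an L position)
n=12: W (go to 9, an L position)
n=13: W (go to 10, an L position)
n=14: W (go to 10, an L position)
n=15: W (go to 10, an L position)
n=16: L (options 13(W), 12(W), 11(W) are all W)
n=17: L (options 14(W), 13(W), 12(W) are all W)
n=18: L (options 15(W), 14(W), 13(W) are all W)
n=19: W (go to 16, an L position)
n=20: W (go to 17, an L position)
n=21: W (go to 18, an L position)
n=22: W (go to 18, an L position)
n=23: W (go to 18, an L position)
n=24: L (options 21(W), 20(W), 19(W) are all W)
n=25: L (options 22(W), 21(W), 20(W) are all W)
n=26: L (options 23(W), 22(W), 21(W) are all W)
n=27: W (go to 24, an L position)
n=28: W (go to 25, an L position)
n=29: W (go to 26, an L position)
n=30: W (go to 26, an L position)
n=31: W (go to 26, an L position)
n=32: L (options 29(W), 28(W), 27(W) are all W)
n=33: L (options 30(W), 29(W), 28(W) are all W)
n=34: L (options 31(W), 30(W), 29(W) are all W)
n=35: W (go to 32, an L position)
n=36: W (go to 33, an L position)
n=37: W (go to 34, an L position)
n=38: W (go to 34, an L position)
n=39: W (go to 34, an L position)
n=40: L (options 37(W), 36(W), 35(W) are all W)
n=41: L (options 38(W), 37(W), 36(W) are all W)
n=42: L (options 39(W), 38(W), 37(W) are all W)
n=43: W (go to 40, an L position)
n=44: W (go to 41, an L position)
L entries with 1 ≤ n ≤ 44 (n=0 is outside the asked range and is not counted): n = 1, 2, 8, 9, 10, 16, 17, 18, 24, 25, 26, 32, 33, 34, 40, 41, 42; that makes 17.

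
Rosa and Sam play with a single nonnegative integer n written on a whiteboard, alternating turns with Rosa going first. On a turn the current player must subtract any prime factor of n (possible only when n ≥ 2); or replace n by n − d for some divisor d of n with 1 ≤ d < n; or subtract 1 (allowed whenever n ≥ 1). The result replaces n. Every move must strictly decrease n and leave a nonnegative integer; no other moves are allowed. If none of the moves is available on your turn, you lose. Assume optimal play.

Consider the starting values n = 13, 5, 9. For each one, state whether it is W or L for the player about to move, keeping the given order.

Use the standard recursion: the mover loses at a terminal position; elsewhere, the mover wins exactly when some move hands the opponent an L position.
n=0: no move → L
n=1: →0(L), so W
n=2: →0(L), so W
n=3: →0(L), so W
n=4: →2(W), 3(W) — all W, so L
n=5: →0(L), so W
n=6: →4(L), so W
n=7: →0(L), so W
n=8: →4(L), so W
n=9: →6(W), 8(W) — all W, so L
n=10: →9(L), so W
n=11: →0(L), so W
n=12: →9(L), so W
n=13: →0(L), so W

13: W, 5: W, 9: L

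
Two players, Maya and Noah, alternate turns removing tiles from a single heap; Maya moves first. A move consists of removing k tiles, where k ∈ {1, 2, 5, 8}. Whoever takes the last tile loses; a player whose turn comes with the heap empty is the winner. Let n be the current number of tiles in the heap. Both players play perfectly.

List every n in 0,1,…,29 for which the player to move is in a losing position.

1, 4, 7, 10, 13, 16, 19, 22, 25, 28

Classify positions by backward induction: terminal positions (no move available) are W. From any other position, the mover wins iff some move reaches an L.
n=0: no move; the opponent has just taken the last tile and therefore loses → W
n=1: only reaches 0(W), which is W → L
n=2: reaches L-position 1 → W
n=3: reaches L-position 1 → W
n=4: only reaches 3(W), 2(W), all W → L
n=5: reaches L-position 4 → W
n=6: reaches L-position 4 → W
n=7: only reaches 6(W), 5(W), 2(W), all W → L
n=8: reaches L-position 7 → W
n=9: reaches L-position 7 → W
n=10: only reaches 9(W), 8(W), 5(W), 2(W), all W → L
n=11: reaches L-position 10 → W
n=12: reaches L-position 10 → W
n=13: only reaches 12(W), 11(W), 8(W), 5(W), all W → L
n=14: reaches L-position 13 → W
n=15: reaches L-position 13 → W
n=16: only reaches 15(W), 14(W), 11(W), 8(W), all W → L
n=17: reaches L-position 16 → W
n=18: reaches L-position 16 → W
n=19: only reaches 18(W), 17(W), 14(W), 11(W), all W → L
n=20: reaches L-position 19 → W
n=21: reaches L-position 19 → W
n=22: only reaches 21(W), 20(W), 17(W), 14(W), all W → L
n=23: reaches L-position 22 → W
n=24: reaches L-position 22 → W
n=25: only reaches 24(W), 23(W), 20(W), 17(W), all W → L
n=26: reaches L-position 25 → W
n=27: reaches L-position 25 → W
n=28: only reaches 27(W), 26(W), 23(W), 20(W), all W → L
n=29: reaches L-position 28 → W
The losing starting values of n are exactly the entries labelled L in this table (10 of them).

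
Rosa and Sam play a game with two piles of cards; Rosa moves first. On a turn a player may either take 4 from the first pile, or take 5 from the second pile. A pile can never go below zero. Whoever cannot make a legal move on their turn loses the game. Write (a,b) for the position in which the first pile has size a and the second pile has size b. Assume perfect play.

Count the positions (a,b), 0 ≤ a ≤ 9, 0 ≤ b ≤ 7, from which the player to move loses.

42

Use the standard recursion: the mover loses at a terminal position; elsewhere, the mover wins exactly when some move hands the opponent an L position.
Every move lowers a or b (never raises either), so fill the grid row by row in increasing a, and left to right within a row: each cell's successors are then already labelled.
      b=0  b=1  b=2  b=3  b=4  b=5  b=6  b=7
a=0:    L    L    L    L    L    W    W    W
a=1:    L    L    L    L    L    W    W    W
a=2:    L    L    L    L    L    W    W    W
a=3:    L    L    L    L    L    W    W    W
a=4:    W    W    W    W    W    L    L    L
a=5:    W    W    W    W    W    L    L    L
a=6:    W    W    W    W    W    L    L    L
a=7:    W    W    W    W    W    L    L    L
a=8:    L    L    L    L    L    W    W    W
a=9:    L    L    L    L    L    W    W    W
Cells with no legal move (terminal, hence L): (0,0), (0,1), (0,2), (0,3), (0,4), (1,0), (1,1), (1,2), (1,3), (1,4), (2,0), (2,1), (2,2), (2,3), (2,4), (3,0), (3,1), (3,2), (3,3), (3,4).
The remaining L cells, each justified by listing all of its moves:
(4,5): L (options (0,5)(W), (4,0)(W) are all W)
(4,6): L (options (0,6)(W), (4,1)(W) are all W)
(4,7): L (options (0,7)(W), (4,2)(W) are all W)
(5,5): L (options (1,5)(W), (5,0)(W) are all W)
(5,6): L (options (1,6)(W), (5,1)(W) are all W)
(5,7): L (options (1,7)(W), (5,2)(W) are all W)
(6,5): L (options (2,5)(W), (6,0)(W) are all W)
(6,6): L (options (2,6)(W), (6,1)(W) are all W)
(6,7): L (options (2,7)(W), (6,2)(W) are all W)
(7,5): L (options (3,5)(W), (7,0)(W) are all W)
(7,6): L (options (3,6)(W), (7,1)(W) are all W)
(7,7): L (options (3,7)(W), (7,2)(W) are all W)
(8,0): L (sole option (4,0)(W) is W)
(8,1): L (sole option (4,1)(W) is W)
(8,2): L (sole option (4,2)(W) is W)
(8,3): L (sole option (4,3)(W) is W)
(8,4): L (sole option (4,4)(W) is W)
(9,0): L (sole option (5,0)(W) is W)
(9,1): L (sole option (5,1)(W) is W)
(9,2): L (sole option (5,2)(W) is W)
(9,3): L (sole option (5,3)(W) is W)
(9,4): L (sole option (5,4)(W) is W)
Every other cell has at least one move into one of the L cells above, so it is W.
L cells per row: a=0: 5, a=1: 5, a=2: 5, a=3: 5, a=4: 3, a=5: 3, a=6: 3, a=7: 3, a=8: 5, a=9: 5; total 42.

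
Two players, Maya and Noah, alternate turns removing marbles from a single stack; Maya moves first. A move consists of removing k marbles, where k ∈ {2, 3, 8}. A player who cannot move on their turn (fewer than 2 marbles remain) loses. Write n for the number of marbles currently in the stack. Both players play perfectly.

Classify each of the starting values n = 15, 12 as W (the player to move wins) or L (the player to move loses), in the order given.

Label each position W (a win for the player to move) or L (a loss). A position with no legal move is L; any other position is W exactly when some move reaches an L, and L when every move reaches a W.
n=0: no move → L
n=1: no move → L
n=2: W (go to 0, an L position)
n=3: W (go to 1, an L position)
n=4: W (go to 1, an L position)
n=5: L (options 3(W), 2(W) are all W)
n=6: L (options 4(W), 3(W) are all W)
n=7: W (go to 5, an L position)
n=8: W (go to 6, an L position)
n=9: W (go to 6, an L position)
n=10: L (options 8(W), 7(W), 2(W) are all W)
n=11: L (options 9(W), 8(W), 3(W) are all W)
n=12: W (go to 10, an L position)
n=13: W (go to 11, an L position)
n=14: W (go to 11, an L position)
n=15: L (options 13(W), 12(W), 7(W) are all W)

15: L, 12: W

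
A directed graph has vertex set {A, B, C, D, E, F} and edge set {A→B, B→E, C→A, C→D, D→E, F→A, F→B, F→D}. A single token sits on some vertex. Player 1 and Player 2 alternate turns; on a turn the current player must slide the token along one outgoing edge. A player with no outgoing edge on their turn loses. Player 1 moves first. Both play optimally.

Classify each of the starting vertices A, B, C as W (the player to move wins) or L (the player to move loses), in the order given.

A: L, B: W, C: W

Build the W/L table. Terminal = L. A non-terminal position is W if it has a move to some L; otherwise it is L.
Every edge goes from a vertex to one that appears earlier in the order E, B, A, D, F, C, so processing vertices in that order labels each vertex after all of its successors.
E: no outgoing edge → L
B: W (go to E, an L position)
A: L (sole option B(W) is W)
D: W (go to E, an L position)
F: W (go to A, an L position)
C: W (go to A, an L position)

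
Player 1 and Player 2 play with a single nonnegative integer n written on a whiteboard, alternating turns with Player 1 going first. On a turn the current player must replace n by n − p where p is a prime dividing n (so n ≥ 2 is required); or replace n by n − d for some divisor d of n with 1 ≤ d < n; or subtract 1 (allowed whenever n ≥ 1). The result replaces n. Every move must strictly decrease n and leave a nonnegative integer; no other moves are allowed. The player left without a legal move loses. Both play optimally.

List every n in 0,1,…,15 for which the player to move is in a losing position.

0, 4, 9, 14

Classify positions by backward induction: terminal positions (no move available) are L. From any other position, the mover wins iff some move reaches an L.
n=0: no move → L
n=1: →0(L), so W
n=2: →0(L), so W
n=3: →0(L), so W
n=4: →2(W), 3(W) — all W, so L
n=5: →0(L), so W
n=6: →4(L), so W
n=7: →0(L), so W
n=8: →4(L), so W
n=9: →6(W), 8(W) — all W, so L
n=10: →9(L), so W
n=11: →0(L), so W
n=12: →9(L), so W
n=13: →0(L), so W
n=14: →7(W), 12(W), 13(W) — all W, so L
n=15: →14(L), so W
Reading off the rows marked L gives the requested list; there are 4 such values of n.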